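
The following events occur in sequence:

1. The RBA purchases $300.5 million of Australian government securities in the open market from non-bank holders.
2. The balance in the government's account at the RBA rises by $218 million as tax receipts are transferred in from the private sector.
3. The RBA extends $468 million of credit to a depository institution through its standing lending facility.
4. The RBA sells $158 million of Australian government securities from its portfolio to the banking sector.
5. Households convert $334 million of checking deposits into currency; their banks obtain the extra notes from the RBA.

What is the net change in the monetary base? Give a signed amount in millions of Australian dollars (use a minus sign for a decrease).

+$392.5 million

RBA balance sheet:
  Assets:      Securities +$142.5M, Loans to banks +$468M
  Liabilities: Bank reserves +$58.5M, Currency in circulation +$334M, Government deposits +$218M
Commercial banking system:
  Assets:      Reserves at CB +$58.5M, Securities +$158M
  Liabilities: Checkable deposits −$251.5M, Borrowings from CB +$468M
Monetary base = currency + reserves: +$334M + (+$58.5M) = +$392.5 million.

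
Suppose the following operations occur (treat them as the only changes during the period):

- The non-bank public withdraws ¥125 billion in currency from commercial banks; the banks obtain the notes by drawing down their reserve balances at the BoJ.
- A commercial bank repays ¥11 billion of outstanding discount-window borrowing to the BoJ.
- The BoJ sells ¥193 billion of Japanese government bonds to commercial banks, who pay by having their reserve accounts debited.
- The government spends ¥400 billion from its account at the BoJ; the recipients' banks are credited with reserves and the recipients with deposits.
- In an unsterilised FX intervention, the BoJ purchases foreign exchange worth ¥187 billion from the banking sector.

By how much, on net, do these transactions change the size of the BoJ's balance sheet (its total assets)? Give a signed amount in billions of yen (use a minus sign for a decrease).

-¥17 billion

Currency withdrawal ¥125 billion: only the composition of liabilities changes → 0.
Discount-window repayment ¥11 billion: a BoJ asset is shed → −¥11B.
OMO sale (to banks) ¥193 billion: a BoJ asset is shed → −¥193B.
Government spending ¥400 billion: only the composition of liabilities changes → 0.
FX purchase ¥187 billion: a BoJ asset is acquired → +¥187B.
Net: 0 − 11 − 193 + 0 + 187 = -¥17 billion.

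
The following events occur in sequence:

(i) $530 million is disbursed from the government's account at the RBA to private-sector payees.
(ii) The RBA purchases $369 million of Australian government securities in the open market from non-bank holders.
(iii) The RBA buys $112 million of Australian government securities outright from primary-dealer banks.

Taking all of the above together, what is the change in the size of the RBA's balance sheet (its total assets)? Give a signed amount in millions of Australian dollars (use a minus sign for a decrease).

RBA balance sheet:
  Assets:      Securities +$481M
  Liabilities: Bank reserves +$1011M, Government deposits −$530M
Change in total RBA assets = +$481 million.

+$481 million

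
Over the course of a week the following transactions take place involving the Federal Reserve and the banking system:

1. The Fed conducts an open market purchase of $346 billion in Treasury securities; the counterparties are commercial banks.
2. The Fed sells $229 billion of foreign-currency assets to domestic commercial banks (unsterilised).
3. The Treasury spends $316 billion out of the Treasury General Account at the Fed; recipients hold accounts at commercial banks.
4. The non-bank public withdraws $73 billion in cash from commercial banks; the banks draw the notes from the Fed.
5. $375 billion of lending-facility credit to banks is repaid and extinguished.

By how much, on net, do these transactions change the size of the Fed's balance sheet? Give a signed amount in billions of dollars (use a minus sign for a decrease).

-$258 billion

OMO purchase (from banks) $346 billion: a Fed asset is acquired → +$346B.
FX sale $229 billion: a Fed asset is shed → −$229B.
Government spending $316 billion: only the composition of liabilities changes → 0.
Currency withdrawal $73 billion: only the composition of liabilities changes → 0.
Discount-window repayment $375 billion: a Fed asset is shed → −$375B.
Net: 346 − 229 + 0 + 0 − 375 = -$258 billion.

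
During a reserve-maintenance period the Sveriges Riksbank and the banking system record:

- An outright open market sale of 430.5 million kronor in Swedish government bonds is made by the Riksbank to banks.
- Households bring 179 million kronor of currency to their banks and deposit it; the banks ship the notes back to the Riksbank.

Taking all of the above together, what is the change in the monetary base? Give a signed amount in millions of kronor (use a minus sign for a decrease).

OMO sale (to banks) 430.5 million kronor: Riksbank balance sheet contracts → −430.5M.
Currency deposit 179 million kronor: just a shift between currency and reserves — both are base money → 0.
Net: −430.5 + 0 = -430.5 million.

-430.5 million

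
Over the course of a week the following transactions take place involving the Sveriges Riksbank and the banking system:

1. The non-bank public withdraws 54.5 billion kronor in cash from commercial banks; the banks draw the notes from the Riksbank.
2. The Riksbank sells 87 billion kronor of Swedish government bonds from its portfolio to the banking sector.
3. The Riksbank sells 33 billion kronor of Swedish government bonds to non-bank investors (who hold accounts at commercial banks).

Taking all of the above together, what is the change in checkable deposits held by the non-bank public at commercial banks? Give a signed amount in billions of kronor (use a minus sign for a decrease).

-87.5 billion

Currency withdrawal 54.5 billion kronor: non-bank counterparties' bank balances fall → −54.5B.
OMO sale (to banks) 87 billion kronor: the counterparty is a bank, so public deposits are unchanged → 0.
Asset sale (to non-banks) 33 billion kronor: non-bank counterparties' bank balances fall → −33B.
Net: −54.5 + 0 − 33 = -87.5 billion.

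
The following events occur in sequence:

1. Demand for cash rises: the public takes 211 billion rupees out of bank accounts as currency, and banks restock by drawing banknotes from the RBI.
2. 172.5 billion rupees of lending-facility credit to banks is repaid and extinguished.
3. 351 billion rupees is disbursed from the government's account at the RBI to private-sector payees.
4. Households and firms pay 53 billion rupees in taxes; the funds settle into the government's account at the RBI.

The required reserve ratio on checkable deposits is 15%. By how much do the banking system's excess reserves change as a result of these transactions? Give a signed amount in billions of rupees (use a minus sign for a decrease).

-98.55 billion

Currency withdrawal 211 billion rupees: reserves −211B, deposits −211B.
Discount-window repayment 172.5 billion rupees: reserves −172.5B, deposits 0.
Government spending 351 billion rupees: reserves +351B, deposits +351B.
Government account inflow 53 billion rupees: reserves −53B, deposits −53B.
Totals: Δreserves = −85.5B, Δdeposits = +87B.
Δrequired reserves = 15% × +87B = +13.05B.
Δexcess reserves = Δreserves − Δrequired = −85.5B − (+13.05B) = -98.55 billion.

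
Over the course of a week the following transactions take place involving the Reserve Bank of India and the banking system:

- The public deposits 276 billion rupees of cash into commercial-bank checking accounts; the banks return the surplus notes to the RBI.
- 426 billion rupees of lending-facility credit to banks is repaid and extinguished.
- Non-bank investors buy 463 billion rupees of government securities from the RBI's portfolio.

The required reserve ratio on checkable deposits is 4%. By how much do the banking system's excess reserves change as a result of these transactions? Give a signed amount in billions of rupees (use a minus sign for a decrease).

Currency deposit 276 billion rupees: reserves +276B, deposits +276B.
Discount-window repayment 426 billion rupees: reserves −426B, deposits 0.
Asset sale (to non-banks) 463 billion rupees: reserves −463B, deposits −463B.
Totals: Δreserves = −613B, Δdeposits = −187B.
Δrequired reserves = 4% × −187B = −7.48B.
Δexcess reserves = Δreserves − Δrequired = −613B − (−7.48B) = -605.52 billion.

-605.52 billion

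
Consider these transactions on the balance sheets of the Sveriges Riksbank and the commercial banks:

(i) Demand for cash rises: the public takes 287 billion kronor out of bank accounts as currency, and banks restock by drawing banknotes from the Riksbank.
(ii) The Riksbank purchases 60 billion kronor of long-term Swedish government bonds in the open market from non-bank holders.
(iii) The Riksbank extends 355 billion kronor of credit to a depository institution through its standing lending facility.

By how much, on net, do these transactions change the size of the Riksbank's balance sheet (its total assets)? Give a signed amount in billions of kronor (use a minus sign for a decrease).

Riksbank balance sheet:
  Assets:      Securities +60B, Loans to banks +355B
  Liabilities: Bank reserves +128B, Currency in circulation +287B
Commercial banking system:
  Assets:      Reserves at CB +128B
  Liabilities: Checkable deposits −227B, Borrowings from CB +355B
Change in total Riksbank assets = +415 billion.

+415 billion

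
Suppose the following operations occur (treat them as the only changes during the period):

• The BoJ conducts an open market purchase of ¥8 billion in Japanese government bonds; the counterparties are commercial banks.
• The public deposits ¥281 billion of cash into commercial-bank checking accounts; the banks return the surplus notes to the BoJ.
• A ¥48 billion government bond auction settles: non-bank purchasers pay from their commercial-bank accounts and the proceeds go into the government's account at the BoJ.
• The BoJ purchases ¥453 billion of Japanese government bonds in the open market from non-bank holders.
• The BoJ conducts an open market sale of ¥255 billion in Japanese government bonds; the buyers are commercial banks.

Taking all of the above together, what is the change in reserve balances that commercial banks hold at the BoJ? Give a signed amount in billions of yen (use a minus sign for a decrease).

BoJ balance sheet:
  Assets:      Securities +¥206B
  Liabilities: Bank reserves +¥439B, Currency in circulation −¥281B, Government deposits +¥48B
Commercial banking system:
  Assets:      Reserves at CB +¥439B, Securities +¥247B
  Liabilities: Checkable deposits +¥686B
So the change in reserve balances that commercial banks hold at the BoJ is +¥439 billion.

+¥439 billion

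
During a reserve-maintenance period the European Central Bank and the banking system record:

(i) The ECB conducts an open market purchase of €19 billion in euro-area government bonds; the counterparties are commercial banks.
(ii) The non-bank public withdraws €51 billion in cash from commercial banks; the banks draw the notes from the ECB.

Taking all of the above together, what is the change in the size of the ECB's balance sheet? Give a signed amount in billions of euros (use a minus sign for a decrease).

+€19 billion

ECB balance sheet:
  Assets:      Securities +€19B
  Liabilities: Bank reserves −€32B, Currency in circulation +€51B
Commercial banking system:
  Assets:      Reserves at CB −€32B, Securities −€19B
  Liabilities: Checkable deposits −€51B
Change in total ECB assets = +€19 billion.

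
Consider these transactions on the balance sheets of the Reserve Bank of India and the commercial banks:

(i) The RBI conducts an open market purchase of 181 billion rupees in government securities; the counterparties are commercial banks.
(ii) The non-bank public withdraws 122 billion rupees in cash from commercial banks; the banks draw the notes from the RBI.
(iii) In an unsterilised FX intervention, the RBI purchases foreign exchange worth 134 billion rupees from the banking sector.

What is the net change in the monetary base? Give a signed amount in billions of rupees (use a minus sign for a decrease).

+315 billion

OMO purchase (from banks) 181 billion rupees: RBI balance sheet expands → +181B.
Currency withdrawal 122 billion rupees: just a shift between currency and reserves — both are base money → 0.
FX purchase 134 billion rupees: RBI balance sheet expands → +134B.
Net: 181 + 0 + 134 = +315 billion.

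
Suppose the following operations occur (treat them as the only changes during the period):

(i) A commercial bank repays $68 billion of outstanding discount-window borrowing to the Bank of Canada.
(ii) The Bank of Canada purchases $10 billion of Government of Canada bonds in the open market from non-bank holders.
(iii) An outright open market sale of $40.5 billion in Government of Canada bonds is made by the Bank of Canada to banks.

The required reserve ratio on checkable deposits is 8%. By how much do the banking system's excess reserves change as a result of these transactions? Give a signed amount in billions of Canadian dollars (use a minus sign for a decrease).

-$99.3 billion

Discount-window repayment $68 billion: reserves −$68B, deposits 0.
Asset purchase (from non-banks) $10 billion: reserves +$10B, deposits +$10B.
OMO sale (to banks) $40.5 billion: reserves −$40.5B, deposits 0.
Totals: Δreserves = −$98.5B, Δdeposits = +$10B.
Δrequired reserves = 8% × +$10B = +$0.8B.
Δexcess reserves = Δreserves − Δrequired = −$98.5B − (+$0.8B) = -$99.3 billion.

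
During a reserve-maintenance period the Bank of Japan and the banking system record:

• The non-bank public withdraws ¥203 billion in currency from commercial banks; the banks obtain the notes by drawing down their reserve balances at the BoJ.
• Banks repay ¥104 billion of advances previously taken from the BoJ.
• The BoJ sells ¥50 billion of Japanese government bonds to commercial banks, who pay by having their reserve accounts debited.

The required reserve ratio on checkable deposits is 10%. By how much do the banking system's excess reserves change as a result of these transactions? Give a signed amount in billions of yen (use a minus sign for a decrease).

Currency withdrawal ¥203 billion: reserves −¥203B, deposits −¥203B.
Discount-window repayment ¥104 billion: reserves −¥104B, deposits 0.
OMO sale (to banks) ¥50 billion: reserves −¥50B, deposits 0.
Totals: Δreserves = −¥357B, Δdeposits = −¥203B.
Δrequired reserves = 10% × −¥203B = −¥20.3B.
Δexcess reserves = Δreserves − Δrequired = −¥357B − (−¥20.3B) = -¥336.7 billion.

-¥336.7 billion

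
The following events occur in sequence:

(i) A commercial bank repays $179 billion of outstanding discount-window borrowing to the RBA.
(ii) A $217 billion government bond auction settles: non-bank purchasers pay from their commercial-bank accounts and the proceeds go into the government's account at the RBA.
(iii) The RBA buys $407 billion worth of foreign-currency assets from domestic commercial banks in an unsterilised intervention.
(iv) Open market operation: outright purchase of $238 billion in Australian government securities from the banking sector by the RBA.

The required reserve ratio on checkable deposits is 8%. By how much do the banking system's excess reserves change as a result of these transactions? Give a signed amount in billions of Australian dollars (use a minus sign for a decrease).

Discount-window repayment $179 billion: reserves −$179B, deposits 0.
Government account inflow $217 billion: reserves −$217B, deposits −$217B.
FX purchase $407 billion: reserves +$407B, deposits 0.
OMO purchase (from banks) $238 billion: reserves +$238B, deposits 0.
Totals: Δreserves = +$249B, Δdeposits = −$217B.
Δrequired reserves = 8% × −$217B = −$17.36B.
Δexcess reserves = Δreserves − Δrequired = +$249B − (−$17.36B) = +$266.36 billion.

+$266.36 billion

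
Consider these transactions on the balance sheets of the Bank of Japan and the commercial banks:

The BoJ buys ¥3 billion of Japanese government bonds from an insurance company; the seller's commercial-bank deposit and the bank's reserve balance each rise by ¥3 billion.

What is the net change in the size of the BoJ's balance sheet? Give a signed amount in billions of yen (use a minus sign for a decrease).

+¥3 billion

BoJ balance sheet:
  Assets:      Securities +¥3B
  Liabilities: Bank reserves +¥3B
Commercial banking system:
  Assets:      Reserves at CB +¥3B
  Liabilities: Checkable deposits +¥3B
Change in total BoJ assets = +¥3 billion.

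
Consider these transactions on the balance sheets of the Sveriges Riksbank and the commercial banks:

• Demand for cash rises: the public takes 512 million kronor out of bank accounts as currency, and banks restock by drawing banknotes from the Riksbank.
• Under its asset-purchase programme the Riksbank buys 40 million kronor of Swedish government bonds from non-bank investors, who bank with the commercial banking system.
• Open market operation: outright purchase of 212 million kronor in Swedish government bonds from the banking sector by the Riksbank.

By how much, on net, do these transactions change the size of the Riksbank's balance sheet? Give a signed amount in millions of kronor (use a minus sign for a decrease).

+252 million

Currency withdrawal 512 million kronor: only the composition of liabilities changes → 0.
Asset purchase (from non-banks) 40 million kronor: a Riksbank asset is acquired → +40M.
OMO purchase (from banks) 212 million kronor: a Riksbank asset is acquired → +212M.
Net: 0 + 40 + 212 = +252 million.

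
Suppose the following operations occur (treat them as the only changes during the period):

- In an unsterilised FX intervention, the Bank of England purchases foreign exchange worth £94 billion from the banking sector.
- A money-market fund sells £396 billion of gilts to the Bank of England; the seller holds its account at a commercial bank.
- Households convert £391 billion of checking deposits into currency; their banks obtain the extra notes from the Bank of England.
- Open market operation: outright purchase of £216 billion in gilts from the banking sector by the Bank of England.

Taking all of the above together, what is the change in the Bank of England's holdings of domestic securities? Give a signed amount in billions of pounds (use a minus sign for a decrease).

+£612 billion

Bank of England balance sheet:
  Assets:      Securities +£612B, Foreign assets +£94B
  Liabilities: Bank reserves +£315B, Currency in circulation +£391B
So the change in the Bank of England's holdings of domestic securities is +£612 billion.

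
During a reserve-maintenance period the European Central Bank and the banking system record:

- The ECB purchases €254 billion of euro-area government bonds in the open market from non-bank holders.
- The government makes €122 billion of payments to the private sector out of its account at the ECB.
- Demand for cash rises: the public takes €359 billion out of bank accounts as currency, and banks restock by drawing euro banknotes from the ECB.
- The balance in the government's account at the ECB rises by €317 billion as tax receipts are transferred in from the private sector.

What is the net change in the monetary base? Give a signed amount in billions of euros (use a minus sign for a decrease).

Asset purchase (from non-banks) €254 billion: ECB balance sheet expands → +€254B.
Government spending €122 billion: a non-base liability converts back to reserves → +€122B.
Currency withdrawal €359 billion: just a shift between currency and reserves — both are base money → 0.
Government account inflow €317 billion: reserves shift to a non-base liability → −€317B.
Net: 254 + 122 + 0 − 317 = +€59 billion.

+€59 billion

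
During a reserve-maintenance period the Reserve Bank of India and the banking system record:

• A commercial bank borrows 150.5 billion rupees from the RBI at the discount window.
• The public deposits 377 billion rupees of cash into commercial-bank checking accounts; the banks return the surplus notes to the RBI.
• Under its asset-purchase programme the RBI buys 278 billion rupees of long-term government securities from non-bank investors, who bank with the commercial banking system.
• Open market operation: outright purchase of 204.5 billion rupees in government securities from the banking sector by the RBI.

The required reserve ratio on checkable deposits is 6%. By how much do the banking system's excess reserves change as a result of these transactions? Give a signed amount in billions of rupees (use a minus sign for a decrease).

Discount-window loan 150.5 billion rupees: reserves +150.5B, deposits 0.
Currency deposit 377 billion rupees: reserves +377B, deposits +377B.
Asset purchase (from non-banks) 278 billion rupees: reserves +278B, deposits +278B.
OMO purchase (from banks) 204.5 billion rupees: reserves +204.5B, deposits 0.
Totals: Δreserves = +1010B, Δdeposits = +655B.
Δrequired reserves = 6% × +655B = +39.3B.
Δexcess reserves = Δreserves − Δrequired = +1010B − (+39.3B) = +970.7 billion.

+970.7 billion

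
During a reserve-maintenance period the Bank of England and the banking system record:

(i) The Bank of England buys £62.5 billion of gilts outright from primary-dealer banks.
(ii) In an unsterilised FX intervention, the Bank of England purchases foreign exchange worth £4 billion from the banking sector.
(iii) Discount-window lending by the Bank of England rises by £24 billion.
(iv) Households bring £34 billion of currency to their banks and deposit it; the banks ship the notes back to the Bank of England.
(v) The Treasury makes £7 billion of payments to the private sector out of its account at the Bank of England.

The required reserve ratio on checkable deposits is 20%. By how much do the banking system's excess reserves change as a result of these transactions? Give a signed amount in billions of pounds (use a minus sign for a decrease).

+£123.3 billion

OMO purchase (from banks) £62.5 billion: reserves +£62.5B, deposits 0.
FX purchase £4 billion: reserves +£4B, deposits 0.
Discount-window loan £24 billion: reserves +£24B, deposits 0.
Currency deposit £34 billion: reserves +£34B, deposits +£34B.
Government spending £7 billion: reserves +£7B, deposits +£7B.
Totals: Δreserves = +£131.5B, Δdeposits = +£41B.
Δrequired reserves = 20% × +£41B = +£8.2B.
Δexcess reserves = Δreserves − Δrequired = +£131.5B − (+£8.2B) = +£123.3 billion.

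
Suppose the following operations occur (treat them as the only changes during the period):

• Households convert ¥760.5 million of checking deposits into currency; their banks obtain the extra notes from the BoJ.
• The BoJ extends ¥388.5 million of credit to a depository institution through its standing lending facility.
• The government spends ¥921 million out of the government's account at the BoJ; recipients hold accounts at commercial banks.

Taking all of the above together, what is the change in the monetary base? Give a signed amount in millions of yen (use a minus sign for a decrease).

+¥1309.5 million

BoJ balance sheet:
  Assets:      Loans to banks +¥388.5M
  Liabilities: Bank reserves +¥549M, Currency in circulation +¥760.5M, Government deposits −¥921M
Commercial banking system:
  Assets:      Reserves at CB +¥549M
  Liabilities: Checkable deposits +¥160.5M, Borrowings from CB +¥388.5M
Monetary base = currency + reserves: +¥760.5M + (+¥549M) = +¥1309.5 million.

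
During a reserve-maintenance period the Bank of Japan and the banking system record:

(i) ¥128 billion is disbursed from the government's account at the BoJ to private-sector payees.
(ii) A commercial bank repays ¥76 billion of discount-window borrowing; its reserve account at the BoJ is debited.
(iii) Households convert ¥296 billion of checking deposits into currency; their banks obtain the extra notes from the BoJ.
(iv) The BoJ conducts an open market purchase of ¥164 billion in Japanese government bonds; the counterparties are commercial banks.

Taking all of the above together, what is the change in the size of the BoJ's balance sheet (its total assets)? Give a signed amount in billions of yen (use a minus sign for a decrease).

BoJ balance sheet:
  Assets:      Securities +¥164B, Loans to banks −¥76B
  Liabilities: Bank reserves −¥80B, Currency in circulation +¥296B, Government deposits −¥128B
Commercial banking system:
  Assets:      Reserves at CB −¥80B, Securities −¥164B
  Liabilities: Checkable deposits −¥168B, Borrowings from CB −¥76B
Change in total BoJ assets = +¥88 billion.

+¥88 billion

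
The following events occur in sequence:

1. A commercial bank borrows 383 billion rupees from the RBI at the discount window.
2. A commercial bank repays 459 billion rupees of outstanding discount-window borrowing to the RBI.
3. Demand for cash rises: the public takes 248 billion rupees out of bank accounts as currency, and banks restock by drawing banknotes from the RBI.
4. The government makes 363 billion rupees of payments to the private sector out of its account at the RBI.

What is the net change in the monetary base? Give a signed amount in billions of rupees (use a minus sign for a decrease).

+287 billion

RBI balance sheet:
  Assets:      Loans to banks −76B
  Liabilities: Bank reserves +39B, Currency in circulation +248B, Government deposits −363B
Commercial banking system:
  Assets:      Reserves at CB +39B
  Liabilities: Checkable deposits +115B, Borrowings from CB −76B
Monetary base = currency + reserves: +248B + (+39B) = +287 billion.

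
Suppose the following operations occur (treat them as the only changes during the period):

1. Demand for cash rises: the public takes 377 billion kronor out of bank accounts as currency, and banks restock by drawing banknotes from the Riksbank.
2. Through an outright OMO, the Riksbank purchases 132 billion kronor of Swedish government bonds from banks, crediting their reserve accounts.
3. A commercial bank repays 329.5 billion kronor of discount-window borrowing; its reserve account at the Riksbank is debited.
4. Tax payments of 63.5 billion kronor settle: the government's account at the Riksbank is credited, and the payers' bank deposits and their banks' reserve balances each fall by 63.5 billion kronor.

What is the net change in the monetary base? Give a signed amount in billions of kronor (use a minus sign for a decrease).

-261 billion

Currency withdrawal 377 billion kronor: just a shift between currency and reserves — both are base money → 0.
OMO purchase (from banks) 132 billion kronor: Riksbank balance sheet expands → +132B.
Discount-window repayment 329.5 billion kronor: Riksbank balance sheet contracts → −329.5B.
Government account inflow 63.5 billion kronor: reserves shift to a non-base liability → −63.5B.
Net: 0 + 132 − 329.5 − 63.5 = -261 billion.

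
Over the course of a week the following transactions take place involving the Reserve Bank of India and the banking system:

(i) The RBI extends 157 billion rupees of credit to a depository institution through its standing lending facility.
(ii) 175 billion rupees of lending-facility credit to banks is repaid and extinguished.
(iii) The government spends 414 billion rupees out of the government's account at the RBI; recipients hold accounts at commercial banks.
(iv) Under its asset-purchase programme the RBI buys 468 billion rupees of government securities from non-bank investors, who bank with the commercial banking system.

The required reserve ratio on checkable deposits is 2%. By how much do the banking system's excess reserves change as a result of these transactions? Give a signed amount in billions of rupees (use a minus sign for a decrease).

+846.36 billion

Discount-window loan 157 billion rupees: reserves +157B, deposits 0.
Discount-window repayment 175 billion rupees: reserves −175B, deposits 0.
Government spending 414 billion rupees: reserves +414B, deposits +414B.
Asset purchase (from non-banks) 468 billion rupees: reserves +468B, deposits +468B.
Totals: Δreserves = +864B, Δdeposits = +882B.
Δrequired reserves = 2% × +882B = +17.64B.
Δexcess reserves = Δreserves − Δrequired = +864B − (+17.64B) = +846.36 billion.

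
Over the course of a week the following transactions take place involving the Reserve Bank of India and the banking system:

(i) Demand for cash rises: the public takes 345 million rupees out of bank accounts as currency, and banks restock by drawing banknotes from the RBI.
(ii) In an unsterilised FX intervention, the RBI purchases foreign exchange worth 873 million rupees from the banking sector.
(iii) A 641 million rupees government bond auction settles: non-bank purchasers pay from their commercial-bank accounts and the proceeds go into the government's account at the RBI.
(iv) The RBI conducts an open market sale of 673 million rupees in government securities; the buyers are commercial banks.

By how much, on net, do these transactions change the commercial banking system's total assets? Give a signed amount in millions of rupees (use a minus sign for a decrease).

-986 million

RBI balance sheet:
  Assets:      Securities −673M, Foreign assets +873M
  Liabilities: Bank reserves −786M, Currency in circulation +345M, Government deposits +641M
Commercial banking system:
  Assets:      Reserves at CB −786M, Securities +673M, Foreign assets −873M
  Liabilities: Checkable deposits −986M
Change in total bank assets = -986 million.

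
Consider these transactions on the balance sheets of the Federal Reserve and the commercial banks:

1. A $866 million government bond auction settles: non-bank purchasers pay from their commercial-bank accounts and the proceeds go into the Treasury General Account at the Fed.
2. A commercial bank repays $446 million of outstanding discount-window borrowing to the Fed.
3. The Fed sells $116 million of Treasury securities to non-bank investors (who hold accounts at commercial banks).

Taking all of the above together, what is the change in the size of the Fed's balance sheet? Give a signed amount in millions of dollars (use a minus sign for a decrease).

-$562 million

Fed balance sheet:
  Assets:      Securities −$116M, Loans to banks −$446M
  Liabilities: Bank reserves −$1428M, Government deposits +$866M
Commercial banking system:
  Assets:      Reserves at CB −$1428M
  Liabilities: Checkable deposits −$982M, Borrowings from CB −$446M
Change in total Fed assets = -$562 million.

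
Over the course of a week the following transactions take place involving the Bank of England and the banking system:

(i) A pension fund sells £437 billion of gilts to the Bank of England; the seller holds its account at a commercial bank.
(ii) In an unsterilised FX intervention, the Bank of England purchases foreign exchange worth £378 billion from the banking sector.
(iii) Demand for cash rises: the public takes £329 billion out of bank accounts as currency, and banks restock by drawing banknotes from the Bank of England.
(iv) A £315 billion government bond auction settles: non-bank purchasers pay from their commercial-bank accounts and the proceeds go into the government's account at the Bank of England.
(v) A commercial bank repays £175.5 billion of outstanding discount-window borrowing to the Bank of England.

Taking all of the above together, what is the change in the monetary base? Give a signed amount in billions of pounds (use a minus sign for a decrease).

Asset purchase (from non-banks) £437 billion: Bank of England balance sheet expands → +£437B.
FX purchase £378 billion: Bank of England balance sheet expands → +£378B.
Currency withdrawal £329 billion: just a shift between currency and reserves — both are base money → 0.
Government account inflow £315 billion: reserves shift to a non-base liability → −£315B.
Discount-window repayment £175.5 billion: Bank of England balance sheet contracts → −£175.5B.
Net: 437 + 378 + 0 − 315 − 175.5 = +£324.5 billion.

+£324.5 billion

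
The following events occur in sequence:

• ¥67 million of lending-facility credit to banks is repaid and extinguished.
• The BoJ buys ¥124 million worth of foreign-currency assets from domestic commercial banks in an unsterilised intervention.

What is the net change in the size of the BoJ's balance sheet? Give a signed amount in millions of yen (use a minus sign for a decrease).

+¥57 million

Discount-window repayment ¥67 million: a BoJ asset is shed → −¥67M.
FX purchase ¥124 million: a BoJ asset is acquired → +¥124M.
Net: −67 + 124 = +¥57 million.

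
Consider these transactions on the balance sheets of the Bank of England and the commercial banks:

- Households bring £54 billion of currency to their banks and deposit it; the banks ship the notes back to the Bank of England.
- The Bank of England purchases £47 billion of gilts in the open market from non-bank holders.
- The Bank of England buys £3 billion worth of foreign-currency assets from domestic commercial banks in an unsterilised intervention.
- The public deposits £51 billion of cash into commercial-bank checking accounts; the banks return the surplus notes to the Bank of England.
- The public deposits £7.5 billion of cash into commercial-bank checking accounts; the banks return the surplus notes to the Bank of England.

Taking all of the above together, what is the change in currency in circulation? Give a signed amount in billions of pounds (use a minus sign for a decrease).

Bank of England balance sheet:
  Assets:      Securities +£47B, Foreign assets +£3B
  Liabilities: Bank reserves +£162.5B, Currency in circulation −£112.5B
Commercial banking system:
  Assets:      Reserves at CB +£162.5B, Foreign assets −£3B
  Liabilities: Checkable deposits +£159.5B
So the change in currency in circulation is -£112.5 billion.

-£112.5 billion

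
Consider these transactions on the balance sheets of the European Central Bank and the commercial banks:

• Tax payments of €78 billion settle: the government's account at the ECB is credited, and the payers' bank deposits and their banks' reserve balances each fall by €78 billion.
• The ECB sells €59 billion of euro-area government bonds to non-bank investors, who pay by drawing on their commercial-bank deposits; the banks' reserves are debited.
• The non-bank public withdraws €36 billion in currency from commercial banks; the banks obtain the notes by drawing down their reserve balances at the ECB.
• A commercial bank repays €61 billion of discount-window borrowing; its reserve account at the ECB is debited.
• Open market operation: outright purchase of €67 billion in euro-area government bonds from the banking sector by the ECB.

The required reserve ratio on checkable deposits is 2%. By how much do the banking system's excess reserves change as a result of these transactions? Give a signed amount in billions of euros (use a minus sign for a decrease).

-€163.54 billion

Government account inflow €78 billion: reserves −€78B, deposits −€78B.
Asset sale (to non-banks) €59 billion: reserves −€59B, deposits −€59B.
Currency withdrawal €36 billion: reserves −€36B, deposits −€36B.
Discount-window repayment €61 billion: reserves −€61B, deposits 0.
OMO purchase (from banks) €67 billion: reserves +€67B, deposits 0.
Totals: Δreserves = −€167B, Δdeposits = −€173B.
Δrequired reserves = 2% × −€173B = −€3.46B.
Δexcess reserves = Δreserves − Δrequired = −€167B − (−€3.46B) = -€163.54 billion.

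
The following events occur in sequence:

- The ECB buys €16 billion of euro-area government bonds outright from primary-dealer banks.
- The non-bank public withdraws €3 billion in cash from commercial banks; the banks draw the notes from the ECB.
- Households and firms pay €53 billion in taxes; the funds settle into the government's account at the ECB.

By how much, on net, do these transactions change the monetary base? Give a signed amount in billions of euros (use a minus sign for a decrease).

-€37 billion

OMO purchase (from banks) €16 billion: ECB balance sheet expands → +€16B.
Currency withdrawal €3 billion: just a shift between currency and reserves — both are base money → 0.
Government account inflow €53 billion: reserves shift to a non-base liability → −€53B.
Net: 16 + 0 − 53 = -€37 billion.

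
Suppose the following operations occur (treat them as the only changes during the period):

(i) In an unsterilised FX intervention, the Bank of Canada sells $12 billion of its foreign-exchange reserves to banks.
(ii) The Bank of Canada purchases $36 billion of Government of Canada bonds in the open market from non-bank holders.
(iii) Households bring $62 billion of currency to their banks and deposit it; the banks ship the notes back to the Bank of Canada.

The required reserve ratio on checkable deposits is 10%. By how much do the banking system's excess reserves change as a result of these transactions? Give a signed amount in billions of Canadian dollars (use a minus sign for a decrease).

+$76.2 billion

FX sale $12 billion: reserves −$12B, deposits 0.
Asset purchase (from non-banks) $36 billion: reserves +$36B, deposits +$36B.
Currency deposit $62 billion: reserves +$62B, deposits +$62B.
Totals: Δreserves = +$86B, Δdeposits = +$98B.
Δrequired reserves = 10% × +$98B = +$9.8B.
Δexcess reserves = Δreserves − Δrequired = +$86B − (+$9.8B) = +$76.2 billion.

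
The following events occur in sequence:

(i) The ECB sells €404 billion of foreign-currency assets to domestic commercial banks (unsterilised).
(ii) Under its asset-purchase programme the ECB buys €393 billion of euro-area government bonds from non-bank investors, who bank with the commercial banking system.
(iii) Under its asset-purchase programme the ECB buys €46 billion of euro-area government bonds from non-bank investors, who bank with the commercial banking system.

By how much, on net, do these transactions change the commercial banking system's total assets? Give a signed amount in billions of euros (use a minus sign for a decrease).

ECB balance sheet:
  Assets:      Securities +€439B, Foreign assets −€404B
  Liabilities: Bank reserves +€35B
Commercial banking system:
  Assets:      Reserves at CB +€35B, Foreign assets +€404B
  Liabilities: Checkable deposits +€439B
Change in total bank assets = +€439 billion.

+€439 billion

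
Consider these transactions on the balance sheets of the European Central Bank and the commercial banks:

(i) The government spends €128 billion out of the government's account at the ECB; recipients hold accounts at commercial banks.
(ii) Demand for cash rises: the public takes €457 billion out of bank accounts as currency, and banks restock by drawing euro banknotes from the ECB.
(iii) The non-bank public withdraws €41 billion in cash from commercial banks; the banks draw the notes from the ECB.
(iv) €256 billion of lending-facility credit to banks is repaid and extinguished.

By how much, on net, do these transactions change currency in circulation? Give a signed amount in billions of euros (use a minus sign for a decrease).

Government spending €128 billion: no currency enters or leaves circulation → 0.
Currency withdrawal €457 billion: notes leave the central bank → +€457B.
Currency withdrawal €41 billion: notes leave the central bank → +€41B.
Discount-window repayment €256 billion: no currency enters or leaves circulation → 0.
Net: 0 + 457 + 41 + 0 = +€498 billion.

+€498 billion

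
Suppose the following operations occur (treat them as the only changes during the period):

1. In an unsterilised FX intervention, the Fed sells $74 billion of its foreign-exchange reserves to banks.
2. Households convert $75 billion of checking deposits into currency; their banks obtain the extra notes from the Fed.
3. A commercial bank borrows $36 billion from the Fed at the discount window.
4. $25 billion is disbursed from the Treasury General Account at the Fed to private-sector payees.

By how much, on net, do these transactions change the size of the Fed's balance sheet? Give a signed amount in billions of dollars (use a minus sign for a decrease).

-$38 billion

Fed balance sheet:
  Assets:      Loans to banks +$36B, Foreign assets −$74B
  Liabilities: Bank reserves −$88B, Currency in circulation +$75B, Government deposits −$25B
Commercial banking system:
  Assets:      Reserves at CB −$88B, Foreign assets +$74B
  Liabilities: Checkable deposits −$50B, Borrowings from CB +$36B
Change in total Fed assets = -$38 billion.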